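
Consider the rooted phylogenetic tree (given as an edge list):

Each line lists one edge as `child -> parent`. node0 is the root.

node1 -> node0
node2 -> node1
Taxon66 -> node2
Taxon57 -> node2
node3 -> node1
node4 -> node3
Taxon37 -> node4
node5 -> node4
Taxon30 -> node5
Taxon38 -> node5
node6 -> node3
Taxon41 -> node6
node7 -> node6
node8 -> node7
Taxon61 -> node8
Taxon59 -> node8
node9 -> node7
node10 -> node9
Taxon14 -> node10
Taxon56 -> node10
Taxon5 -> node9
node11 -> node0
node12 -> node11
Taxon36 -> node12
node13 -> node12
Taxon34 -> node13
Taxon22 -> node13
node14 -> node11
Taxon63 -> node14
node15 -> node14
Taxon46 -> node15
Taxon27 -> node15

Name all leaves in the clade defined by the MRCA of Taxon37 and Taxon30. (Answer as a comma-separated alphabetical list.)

Taxon30, Taxon37, Taxon38

Tracing Taxon37: it sits inside (Taxon37,(Taxon30,Taxon38)).
Tracing Taxon30: it sits inside (Taxon30,Taxon38).
The smallest clade enclosing both is (Taxon37,(Taxon30,Taxon38)); the answer is its 3 terminal taxa in alphabetical order.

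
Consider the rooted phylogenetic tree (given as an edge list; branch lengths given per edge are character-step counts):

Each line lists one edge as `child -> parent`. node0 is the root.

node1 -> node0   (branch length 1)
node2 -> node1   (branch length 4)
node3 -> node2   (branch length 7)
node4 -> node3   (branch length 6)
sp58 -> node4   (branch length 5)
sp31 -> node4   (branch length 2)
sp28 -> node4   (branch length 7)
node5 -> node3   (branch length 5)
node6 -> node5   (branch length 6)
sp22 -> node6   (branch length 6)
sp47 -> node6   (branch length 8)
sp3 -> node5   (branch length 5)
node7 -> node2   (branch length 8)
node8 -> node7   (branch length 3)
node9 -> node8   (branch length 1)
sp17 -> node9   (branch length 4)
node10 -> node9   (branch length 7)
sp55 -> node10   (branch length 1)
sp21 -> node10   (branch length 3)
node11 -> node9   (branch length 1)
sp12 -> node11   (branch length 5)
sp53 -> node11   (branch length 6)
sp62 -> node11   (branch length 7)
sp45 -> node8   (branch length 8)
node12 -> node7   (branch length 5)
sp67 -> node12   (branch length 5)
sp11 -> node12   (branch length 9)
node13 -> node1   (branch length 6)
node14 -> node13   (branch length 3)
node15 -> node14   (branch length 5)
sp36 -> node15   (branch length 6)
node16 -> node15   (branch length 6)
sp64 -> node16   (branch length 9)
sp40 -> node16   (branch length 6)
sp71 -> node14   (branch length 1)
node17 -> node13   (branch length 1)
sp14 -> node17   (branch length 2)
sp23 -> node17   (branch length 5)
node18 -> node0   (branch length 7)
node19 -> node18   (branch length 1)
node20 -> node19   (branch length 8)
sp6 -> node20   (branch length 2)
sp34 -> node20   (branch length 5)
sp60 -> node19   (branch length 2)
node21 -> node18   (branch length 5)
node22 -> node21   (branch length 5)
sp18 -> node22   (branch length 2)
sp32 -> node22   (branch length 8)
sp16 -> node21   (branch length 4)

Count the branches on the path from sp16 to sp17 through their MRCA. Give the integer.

9

The MRCA of sp16 and sp17 is the root of the tree.
From sp16 up to that node: 3 branches. From sp17 up to the same node: 6 branches. Total: 3 + 6 = 9.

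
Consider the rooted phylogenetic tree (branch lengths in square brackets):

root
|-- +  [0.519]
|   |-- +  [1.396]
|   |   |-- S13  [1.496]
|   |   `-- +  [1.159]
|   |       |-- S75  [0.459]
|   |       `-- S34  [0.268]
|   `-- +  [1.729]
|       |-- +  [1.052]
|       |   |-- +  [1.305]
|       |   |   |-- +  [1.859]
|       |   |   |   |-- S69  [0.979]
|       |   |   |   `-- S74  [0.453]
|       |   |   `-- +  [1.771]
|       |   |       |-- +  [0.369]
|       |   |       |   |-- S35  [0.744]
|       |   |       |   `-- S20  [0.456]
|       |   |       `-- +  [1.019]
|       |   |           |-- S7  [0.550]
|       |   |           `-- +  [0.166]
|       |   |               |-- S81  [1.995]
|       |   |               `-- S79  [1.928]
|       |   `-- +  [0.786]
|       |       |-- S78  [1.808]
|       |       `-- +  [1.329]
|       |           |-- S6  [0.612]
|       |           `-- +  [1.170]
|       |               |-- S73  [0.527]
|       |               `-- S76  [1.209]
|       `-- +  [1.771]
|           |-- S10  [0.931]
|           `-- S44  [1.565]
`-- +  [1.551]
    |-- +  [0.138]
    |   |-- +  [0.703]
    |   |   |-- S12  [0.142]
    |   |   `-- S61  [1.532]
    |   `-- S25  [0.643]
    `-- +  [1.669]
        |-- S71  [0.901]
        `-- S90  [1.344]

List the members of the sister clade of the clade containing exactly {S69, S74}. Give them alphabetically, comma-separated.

The clade containing exactly {S69, S74} attaches to the tree at the node subtending ((S69,S74),((S35,S20),(S7,(S81,S79)))).
The other lineage descending from that same node — the sister group — is ((S35,S20),(S7,(S81,S79))); its 5 tips in alphabetical order are the answer.

S20, S35, S7, S79, S81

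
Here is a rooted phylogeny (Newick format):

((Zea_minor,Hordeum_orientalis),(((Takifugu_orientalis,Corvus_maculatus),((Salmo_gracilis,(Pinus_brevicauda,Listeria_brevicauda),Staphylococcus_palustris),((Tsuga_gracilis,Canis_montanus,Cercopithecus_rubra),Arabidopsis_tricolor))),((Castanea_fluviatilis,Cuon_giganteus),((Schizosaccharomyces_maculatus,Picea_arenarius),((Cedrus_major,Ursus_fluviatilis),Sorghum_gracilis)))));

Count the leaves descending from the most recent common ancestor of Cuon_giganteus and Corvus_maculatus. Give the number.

17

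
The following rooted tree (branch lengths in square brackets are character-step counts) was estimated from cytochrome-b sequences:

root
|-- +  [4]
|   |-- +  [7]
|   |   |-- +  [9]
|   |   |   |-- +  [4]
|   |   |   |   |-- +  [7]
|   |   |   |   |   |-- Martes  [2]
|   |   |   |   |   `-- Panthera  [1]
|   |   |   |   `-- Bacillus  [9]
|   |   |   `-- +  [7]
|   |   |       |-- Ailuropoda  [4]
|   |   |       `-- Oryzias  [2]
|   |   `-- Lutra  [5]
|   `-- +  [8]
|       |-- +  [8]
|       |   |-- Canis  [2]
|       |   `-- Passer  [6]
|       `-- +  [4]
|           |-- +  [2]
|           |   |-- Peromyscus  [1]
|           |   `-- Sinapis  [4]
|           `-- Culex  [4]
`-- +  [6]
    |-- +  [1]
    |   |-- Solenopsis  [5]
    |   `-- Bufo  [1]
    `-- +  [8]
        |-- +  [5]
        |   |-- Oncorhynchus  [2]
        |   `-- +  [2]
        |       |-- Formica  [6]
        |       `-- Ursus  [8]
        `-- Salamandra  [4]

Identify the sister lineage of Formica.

Ursus

Formica attaches to the tree at the node subtending (Formica,Ursus).
The other lineage descending from that same node — the sister group — is the single tip Ursus.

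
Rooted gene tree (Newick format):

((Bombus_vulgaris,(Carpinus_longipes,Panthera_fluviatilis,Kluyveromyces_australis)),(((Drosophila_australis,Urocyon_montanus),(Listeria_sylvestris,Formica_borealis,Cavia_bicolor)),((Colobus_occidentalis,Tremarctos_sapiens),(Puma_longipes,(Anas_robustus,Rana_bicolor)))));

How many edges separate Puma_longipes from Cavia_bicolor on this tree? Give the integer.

The MRCA of Puma_longipes and Cavia_bicolor is the node subtending (((Drosophila_australis,Urocyon_montanus),(Listeria_sylvestris,Formica_borealis,Cavia_bicolor)),((Colobus_occidentalis,Tremarctos_sapiens),(Puma_longipes,(Anas_robustus,Rana_bicolor)))).
From Puma_longipes up to that node: 3 branches. From Cavia_bicolor up to the same node: 3 branches. Total: 3 + 3 = 6.

6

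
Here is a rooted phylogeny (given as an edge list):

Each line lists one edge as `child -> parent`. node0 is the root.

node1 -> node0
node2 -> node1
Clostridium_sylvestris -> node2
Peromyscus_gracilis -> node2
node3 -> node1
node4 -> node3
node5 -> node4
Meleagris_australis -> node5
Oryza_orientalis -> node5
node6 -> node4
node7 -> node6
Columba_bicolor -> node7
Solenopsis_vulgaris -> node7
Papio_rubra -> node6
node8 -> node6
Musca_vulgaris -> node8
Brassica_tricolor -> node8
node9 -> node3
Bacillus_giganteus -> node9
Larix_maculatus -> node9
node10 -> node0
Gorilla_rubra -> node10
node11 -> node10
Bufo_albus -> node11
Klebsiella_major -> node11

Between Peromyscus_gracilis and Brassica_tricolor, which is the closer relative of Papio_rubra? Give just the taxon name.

The MRCA of Papio_rubra and Brassica_tricolor subtends ((Columba_bicolor,Solenopsis_vulgaris),Papio_rubra,(Musca_vulgaris,Brassica_tricolor)) (5 taxa).
The MRCA of Papio_rubra and Peromyscus_gracilis subtends ((Clostridium_sylvestris,Peromyscus_gracilis),(((Meleagris_australis,Oryza_orientalis),((Columba_bicolor,Solenopsis_vulgaris),Papio_rubra,(Musca_vulgaris,Brassica_tricolor))),(Bacillus_giganteus,Larix_maculatus))) (11 taxa).
The first is nested inside the second, so Papio_rubra shares a more recent common ancestor with Brassica_tricolor.

Brassica_tricolor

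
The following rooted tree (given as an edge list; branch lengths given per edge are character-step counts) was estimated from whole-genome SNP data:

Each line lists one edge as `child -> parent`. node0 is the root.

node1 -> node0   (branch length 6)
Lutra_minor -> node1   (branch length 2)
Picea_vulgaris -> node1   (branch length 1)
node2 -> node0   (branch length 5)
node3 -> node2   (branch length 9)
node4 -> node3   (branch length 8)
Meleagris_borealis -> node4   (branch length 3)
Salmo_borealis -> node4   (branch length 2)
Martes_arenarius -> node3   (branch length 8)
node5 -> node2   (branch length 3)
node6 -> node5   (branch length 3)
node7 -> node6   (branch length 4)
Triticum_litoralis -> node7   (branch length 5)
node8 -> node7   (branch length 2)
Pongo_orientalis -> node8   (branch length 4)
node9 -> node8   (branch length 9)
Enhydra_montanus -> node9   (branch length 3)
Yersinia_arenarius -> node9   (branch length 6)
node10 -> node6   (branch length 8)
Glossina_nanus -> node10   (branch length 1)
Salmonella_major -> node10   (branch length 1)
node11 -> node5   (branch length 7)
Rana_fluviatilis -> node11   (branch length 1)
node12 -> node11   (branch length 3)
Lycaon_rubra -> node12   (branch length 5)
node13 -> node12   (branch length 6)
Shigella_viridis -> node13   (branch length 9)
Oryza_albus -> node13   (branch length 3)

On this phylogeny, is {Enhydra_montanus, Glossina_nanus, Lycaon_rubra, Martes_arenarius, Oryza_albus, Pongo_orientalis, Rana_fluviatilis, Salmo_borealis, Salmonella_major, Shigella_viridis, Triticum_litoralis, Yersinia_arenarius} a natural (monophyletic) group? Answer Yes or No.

No

The MRCA of the listed taxa subtends (((Meleagris_borealis,Salmo_borealis),Martes_arenarius),(((Triticum_litoralis,(Pongo_orientalis,(Enhydra_montanus,Yersinia_arenarius))),(Glossina_nanus,Salmonella_major)),(Rana_fluviatilis,(Lycaon_rubra,(Shigella_viridis,Oryza_albus))))).
That clade also contains Meleagris_borealis, which is not in the proposed group, so the group is not monophyletic.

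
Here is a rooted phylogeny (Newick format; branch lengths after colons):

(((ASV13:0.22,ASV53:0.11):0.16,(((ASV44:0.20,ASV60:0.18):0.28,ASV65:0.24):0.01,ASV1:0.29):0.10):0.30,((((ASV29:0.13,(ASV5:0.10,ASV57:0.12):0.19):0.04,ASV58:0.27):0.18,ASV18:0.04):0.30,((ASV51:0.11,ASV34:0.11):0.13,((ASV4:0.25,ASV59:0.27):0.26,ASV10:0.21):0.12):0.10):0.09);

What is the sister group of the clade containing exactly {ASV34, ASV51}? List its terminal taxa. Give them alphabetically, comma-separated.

The clade containing exactly {ASV34, ASV51} attaches to the tree at the node subtending ((ASV51,ASV34),((ASV4,ASV59),ASV10)).
The other lineage descending from that same node — the sister group — is ((ASV4,ASV59),ASV10); its 3 tips in alphabetical order are the answer.

ASV10, ASV4, ASV59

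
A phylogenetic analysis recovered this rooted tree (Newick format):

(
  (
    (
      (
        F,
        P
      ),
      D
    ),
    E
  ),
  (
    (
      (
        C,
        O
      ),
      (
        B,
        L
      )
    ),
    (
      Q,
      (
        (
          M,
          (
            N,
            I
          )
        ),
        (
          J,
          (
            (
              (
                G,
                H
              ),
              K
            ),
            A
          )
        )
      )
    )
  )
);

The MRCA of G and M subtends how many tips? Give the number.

The MRCA of G and M is the node subtending ((M,(N,I)),(J,(((G,H),K),A))).
That clade contains 8 terminal taxa: A, G, H, I, J, K, M, N.

8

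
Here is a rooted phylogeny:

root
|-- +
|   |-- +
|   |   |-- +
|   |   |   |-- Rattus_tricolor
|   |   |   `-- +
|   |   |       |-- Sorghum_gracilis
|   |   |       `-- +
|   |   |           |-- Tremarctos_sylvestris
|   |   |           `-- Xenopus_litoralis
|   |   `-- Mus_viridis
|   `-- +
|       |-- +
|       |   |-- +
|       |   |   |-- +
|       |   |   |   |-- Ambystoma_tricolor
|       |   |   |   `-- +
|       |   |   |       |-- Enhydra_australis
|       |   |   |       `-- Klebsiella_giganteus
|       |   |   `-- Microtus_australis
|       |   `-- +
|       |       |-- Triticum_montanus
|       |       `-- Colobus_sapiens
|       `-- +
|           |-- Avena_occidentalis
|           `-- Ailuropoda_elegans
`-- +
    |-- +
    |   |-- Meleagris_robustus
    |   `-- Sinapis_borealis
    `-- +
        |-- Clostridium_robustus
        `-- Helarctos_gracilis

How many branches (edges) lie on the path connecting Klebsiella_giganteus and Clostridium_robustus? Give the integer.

10

The MRCA of Klebsiella_giganteus and Clostridium_robustus is the root of the tree.
From Klebsiella_giganteus up to that node: 7 branches. From Clostridium_robustus up to the same node: 3 branches. Total: 7 + 3 = 10.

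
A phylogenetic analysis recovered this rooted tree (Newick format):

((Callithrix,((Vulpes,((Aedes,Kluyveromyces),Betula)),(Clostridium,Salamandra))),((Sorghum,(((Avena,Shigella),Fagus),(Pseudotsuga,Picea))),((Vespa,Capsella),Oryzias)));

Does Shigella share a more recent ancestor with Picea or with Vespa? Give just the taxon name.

The MRCA of Shigella and Picea subtends (((Avena,Shigella),Fagus),(Pseudotsuga,Picea)) (5 taxa).
The MRCA of Shigella and Vespa subtends ((Sorghum,(((Avena,Shigella),Fagus),(Pseudotsuga,Picea))),((Vespa,Capsella),Oryzias)) (9 taxa).
The first is nested inside the second, so Shigella shares a more recent common ancestor with Picea.

Picea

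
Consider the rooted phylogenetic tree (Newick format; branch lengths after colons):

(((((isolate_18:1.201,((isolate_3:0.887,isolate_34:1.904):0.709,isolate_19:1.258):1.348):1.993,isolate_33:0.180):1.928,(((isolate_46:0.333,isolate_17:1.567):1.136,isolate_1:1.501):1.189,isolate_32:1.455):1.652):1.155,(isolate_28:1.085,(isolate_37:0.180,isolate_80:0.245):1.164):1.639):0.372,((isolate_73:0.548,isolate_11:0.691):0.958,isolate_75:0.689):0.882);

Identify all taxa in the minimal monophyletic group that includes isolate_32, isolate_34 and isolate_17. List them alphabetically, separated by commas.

isolate_1, isolate_17, isolate_18, isolate_19, isolate_3, isolate_32, isolate_33, isolate_34, isolate_46

Tracing isolate_32: it sits inside (((isolate_46,isolate_17),isolate_1),isolate_32).
Tracing isolate_34: it sits inside (isolate_3,isolate_34).
Tracing isolate_17: it sits inside (isolate_46,isolate_17).
The smallest clade enclosing all 3 is (((isolate_18,((isolate_3,isolate_34),isolate_19)),isolate_33),(((isolate_46,isolate_17),isolate_1),isolate_32)); the answer is its 9 terminal taxa in alphabetical order.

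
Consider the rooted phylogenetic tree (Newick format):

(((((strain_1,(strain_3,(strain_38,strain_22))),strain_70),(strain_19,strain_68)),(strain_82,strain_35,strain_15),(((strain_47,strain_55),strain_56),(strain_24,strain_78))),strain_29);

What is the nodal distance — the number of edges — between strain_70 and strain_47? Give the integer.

The MRCA of strain_70 and strain_47 is the node subtending ((((strain_1,(strain_3,(strain_38,strain_22))),strain_70),(strain_19,strain_68)),(strain_82,strain_35,strain_15),(((strain_47,strain_55),strain_56),(strain_24,strain_78))).
From strain_70 up to that node: 3 branches. From strain_47 up to the same node: 4 branches. Total: 3 + 4 = 7.

7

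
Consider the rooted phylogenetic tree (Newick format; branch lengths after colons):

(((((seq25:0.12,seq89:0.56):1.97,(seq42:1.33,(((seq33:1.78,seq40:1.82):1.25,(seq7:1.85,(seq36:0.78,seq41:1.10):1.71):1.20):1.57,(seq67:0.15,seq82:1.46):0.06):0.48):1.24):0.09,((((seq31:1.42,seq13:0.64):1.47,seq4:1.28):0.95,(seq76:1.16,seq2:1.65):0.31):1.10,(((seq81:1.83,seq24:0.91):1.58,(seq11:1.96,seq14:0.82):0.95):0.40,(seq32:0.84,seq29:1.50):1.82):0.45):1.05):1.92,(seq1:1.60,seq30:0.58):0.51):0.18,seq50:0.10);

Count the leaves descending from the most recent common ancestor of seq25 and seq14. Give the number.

21

The MRCA of seq25 and seq14 is the node subtending (((seq25,seq89),(seq42,(((seq33,seq40),(seq7,(seq36,seq41))),(seq67,seq82)))),((((seq31,seq13),seq4),(seq76,seq2)),(((seq81,seq24),(seq11,seq14)),(seq32,seq29)))).
That clade contains 21 terminal taxa: seq11, seq13, seq14, seq2, seq24, seq25, seq29, seq31, seq32, seq33, seq36, seq4, seq40, seq41, seq42, seq67, seq7, seq76, seq81, seq82, seq89.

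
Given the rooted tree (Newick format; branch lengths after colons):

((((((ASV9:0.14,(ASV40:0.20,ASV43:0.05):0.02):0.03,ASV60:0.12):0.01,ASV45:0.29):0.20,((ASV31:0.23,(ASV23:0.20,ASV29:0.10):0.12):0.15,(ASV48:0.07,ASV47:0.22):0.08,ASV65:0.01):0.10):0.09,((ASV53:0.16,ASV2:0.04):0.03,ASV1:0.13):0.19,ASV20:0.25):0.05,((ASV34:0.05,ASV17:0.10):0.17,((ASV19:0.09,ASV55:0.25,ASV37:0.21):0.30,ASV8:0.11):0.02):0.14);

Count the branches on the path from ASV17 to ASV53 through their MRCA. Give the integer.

7

The MRCA of ASV17 and ASV53 is the root of the tree.
From ASV17 up to that node: 3 branches. From ASV53 up to the same node: 4 branches. Total: 3 + 4 = 7.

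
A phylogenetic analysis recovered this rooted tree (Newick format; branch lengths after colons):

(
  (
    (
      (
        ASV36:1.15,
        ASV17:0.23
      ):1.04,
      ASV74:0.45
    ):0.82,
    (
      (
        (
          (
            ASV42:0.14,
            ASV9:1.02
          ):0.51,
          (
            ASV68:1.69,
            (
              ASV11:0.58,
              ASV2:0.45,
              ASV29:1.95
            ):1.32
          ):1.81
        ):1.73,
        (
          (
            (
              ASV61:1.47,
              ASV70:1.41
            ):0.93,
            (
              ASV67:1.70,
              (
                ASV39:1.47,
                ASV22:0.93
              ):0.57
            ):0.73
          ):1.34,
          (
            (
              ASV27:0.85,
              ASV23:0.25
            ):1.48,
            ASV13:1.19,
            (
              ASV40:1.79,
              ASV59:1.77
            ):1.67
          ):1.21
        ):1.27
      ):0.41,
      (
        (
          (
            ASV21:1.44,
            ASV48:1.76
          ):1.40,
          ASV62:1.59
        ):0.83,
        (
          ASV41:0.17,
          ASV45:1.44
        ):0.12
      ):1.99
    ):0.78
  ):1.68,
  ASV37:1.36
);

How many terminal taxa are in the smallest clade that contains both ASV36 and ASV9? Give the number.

The MRCA of ASV36 and ASV9 is the node subtending (((ASV36,ASV17),ASV74),((((ASV42,ASV9),(ASV68,(ASV11,ASV2,ASV29))),(((ASV61,ASV70),(ASV67,(ASV39,ASV22))),((ASV27,ASV23),ASV13,(ASV40,ASV59)))),(((ASV21,ASV48),ASV62),(ASV41,ASV45)))).
That clade contains 24 terminal taxa: ASV11, ASV13, ASV17, ASV2, ASV21, ASV22, ASV23, ASV27, ASV29, ASV36, ASV39, ASV40, ASV41, ASV42, ASV45, ASV48, ASV59, ASV61, ASV62, ASV67, ASV68, ASV70, ASV74, ASV9.

24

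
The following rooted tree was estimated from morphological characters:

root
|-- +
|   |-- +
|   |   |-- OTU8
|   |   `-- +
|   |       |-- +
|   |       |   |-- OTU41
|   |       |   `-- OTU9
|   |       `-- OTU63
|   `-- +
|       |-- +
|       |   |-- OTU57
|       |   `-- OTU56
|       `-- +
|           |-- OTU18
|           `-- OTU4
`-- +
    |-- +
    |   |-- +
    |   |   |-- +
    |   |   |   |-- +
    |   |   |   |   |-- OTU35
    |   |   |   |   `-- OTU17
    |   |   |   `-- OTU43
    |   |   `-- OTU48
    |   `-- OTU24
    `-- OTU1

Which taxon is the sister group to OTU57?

OTU56

OTU57 attaches to the tree at the node subtending (OTU57,OTU56).
The other lineage descending from that same node — the sister group — is the single tip OTU56.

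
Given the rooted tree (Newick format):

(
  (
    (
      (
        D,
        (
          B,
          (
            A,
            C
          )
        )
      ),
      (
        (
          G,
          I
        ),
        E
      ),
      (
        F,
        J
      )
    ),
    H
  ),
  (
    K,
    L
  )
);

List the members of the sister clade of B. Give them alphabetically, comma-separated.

A, C

B attaches to the tree at the node subtending (B,(A,C)).
The other lineage descending from that same node — the sister group — is (A,C); its 2 tips in alphabetical order are the answer.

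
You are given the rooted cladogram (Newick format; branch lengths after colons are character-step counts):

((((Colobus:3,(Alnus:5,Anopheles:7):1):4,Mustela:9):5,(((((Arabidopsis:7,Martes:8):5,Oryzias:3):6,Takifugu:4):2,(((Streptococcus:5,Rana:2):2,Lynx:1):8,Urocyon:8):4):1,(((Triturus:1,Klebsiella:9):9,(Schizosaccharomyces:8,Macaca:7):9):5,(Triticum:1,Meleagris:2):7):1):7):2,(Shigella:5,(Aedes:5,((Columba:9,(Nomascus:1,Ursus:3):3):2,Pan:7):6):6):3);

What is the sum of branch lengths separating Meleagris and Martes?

The path runs Meleagris → … → MRCA → … → Martes; the MRCA is the node subtending (((((Arabidopsis,Martes),Oryzias),Takifugu),(((Streptococcus,Rana),Lynx),Urocyon)),(((Triturus,Klebsiella),(Schizosaccharomyces,Macaca)),(Triticum,Meleagris))).
Branch lengths along that path: 2 + 7 + 1 + 1 + 2 + 6 + 5 + 8 = 32.

32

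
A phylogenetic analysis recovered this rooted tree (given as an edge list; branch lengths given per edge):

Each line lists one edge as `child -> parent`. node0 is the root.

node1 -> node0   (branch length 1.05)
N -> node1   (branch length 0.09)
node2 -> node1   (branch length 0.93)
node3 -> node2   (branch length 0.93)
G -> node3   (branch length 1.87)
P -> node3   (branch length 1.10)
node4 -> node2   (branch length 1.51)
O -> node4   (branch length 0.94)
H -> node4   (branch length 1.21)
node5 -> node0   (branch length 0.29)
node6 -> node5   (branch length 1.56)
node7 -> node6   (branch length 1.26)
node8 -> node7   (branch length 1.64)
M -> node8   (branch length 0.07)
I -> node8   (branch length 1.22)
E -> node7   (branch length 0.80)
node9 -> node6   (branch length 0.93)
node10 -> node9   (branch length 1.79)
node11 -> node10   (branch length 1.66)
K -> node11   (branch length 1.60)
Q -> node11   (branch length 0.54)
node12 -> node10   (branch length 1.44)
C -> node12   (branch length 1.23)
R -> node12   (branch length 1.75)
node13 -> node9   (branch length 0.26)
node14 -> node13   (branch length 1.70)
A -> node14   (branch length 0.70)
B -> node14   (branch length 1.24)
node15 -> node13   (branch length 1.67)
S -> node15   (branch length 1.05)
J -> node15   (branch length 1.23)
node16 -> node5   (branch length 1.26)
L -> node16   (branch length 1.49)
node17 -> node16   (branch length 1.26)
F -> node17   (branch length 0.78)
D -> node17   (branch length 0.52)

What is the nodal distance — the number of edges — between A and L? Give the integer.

7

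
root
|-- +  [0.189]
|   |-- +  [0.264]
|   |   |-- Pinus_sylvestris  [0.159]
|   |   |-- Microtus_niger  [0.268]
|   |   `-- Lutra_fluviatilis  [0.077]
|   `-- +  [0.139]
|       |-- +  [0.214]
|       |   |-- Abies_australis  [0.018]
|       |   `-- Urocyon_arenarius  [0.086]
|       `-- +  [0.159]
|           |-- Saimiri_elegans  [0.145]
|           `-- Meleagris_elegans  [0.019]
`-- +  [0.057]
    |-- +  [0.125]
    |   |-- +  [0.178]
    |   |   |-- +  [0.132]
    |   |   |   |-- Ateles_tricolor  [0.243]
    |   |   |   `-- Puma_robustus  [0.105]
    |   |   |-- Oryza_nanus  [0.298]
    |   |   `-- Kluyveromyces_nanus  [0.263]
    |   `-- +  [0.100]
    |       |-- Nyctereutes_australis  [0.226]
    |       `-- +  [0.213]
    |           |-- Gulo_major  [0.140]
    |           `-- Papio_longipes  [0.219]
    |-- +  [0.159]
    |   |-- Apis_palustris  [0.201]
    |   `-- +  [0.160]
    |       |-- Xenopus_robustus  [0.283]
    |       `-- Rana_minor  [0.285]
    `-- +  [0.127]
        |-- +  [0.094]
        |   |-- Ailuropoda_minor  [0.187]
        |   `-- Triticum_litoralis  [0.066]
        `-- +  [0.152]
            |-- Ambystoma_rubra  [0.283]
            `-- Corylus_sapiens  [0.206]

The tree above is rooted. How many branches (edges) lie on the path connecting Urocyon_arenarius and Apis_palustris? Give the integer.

7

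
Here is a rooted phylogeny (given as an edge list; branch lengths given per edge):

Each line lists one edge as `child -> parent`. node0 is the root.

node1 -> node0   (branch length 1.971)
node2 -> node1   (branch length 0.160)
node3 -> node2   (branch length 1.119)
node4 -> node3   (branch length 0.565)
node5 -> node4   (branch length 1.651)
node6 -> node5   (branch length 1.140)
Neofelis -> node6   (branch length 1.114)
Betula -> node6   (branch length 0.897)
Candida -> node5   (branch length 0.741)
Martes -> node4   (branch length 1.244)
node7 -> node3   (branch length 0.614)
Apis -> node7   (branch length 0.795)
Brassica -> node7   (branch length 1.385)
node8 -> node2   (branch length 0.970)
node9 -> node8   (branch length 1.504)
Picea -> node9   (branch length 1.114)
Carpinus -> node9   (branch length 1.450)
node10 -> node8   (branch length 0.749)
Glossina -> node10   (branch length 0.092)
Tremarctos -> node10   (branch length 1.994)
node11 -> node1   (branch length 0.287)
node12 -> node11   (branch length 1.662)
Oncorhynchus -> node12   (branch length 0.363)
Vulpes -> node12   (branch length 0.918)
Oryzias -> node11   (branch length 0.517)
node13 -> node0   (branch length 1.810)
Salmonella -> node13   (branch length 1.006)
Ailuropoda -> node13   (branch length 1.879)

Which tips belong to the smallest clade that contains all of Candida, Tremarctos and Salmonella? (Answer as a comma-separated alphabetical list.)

Ailuropoda, Apis, Betula, Brassica, Candida, Carpinus, Glossina, Martes, Neofelis, Oncorhynchus, Oryzias, Picea, Salmonella, Tremarctos, Vulpes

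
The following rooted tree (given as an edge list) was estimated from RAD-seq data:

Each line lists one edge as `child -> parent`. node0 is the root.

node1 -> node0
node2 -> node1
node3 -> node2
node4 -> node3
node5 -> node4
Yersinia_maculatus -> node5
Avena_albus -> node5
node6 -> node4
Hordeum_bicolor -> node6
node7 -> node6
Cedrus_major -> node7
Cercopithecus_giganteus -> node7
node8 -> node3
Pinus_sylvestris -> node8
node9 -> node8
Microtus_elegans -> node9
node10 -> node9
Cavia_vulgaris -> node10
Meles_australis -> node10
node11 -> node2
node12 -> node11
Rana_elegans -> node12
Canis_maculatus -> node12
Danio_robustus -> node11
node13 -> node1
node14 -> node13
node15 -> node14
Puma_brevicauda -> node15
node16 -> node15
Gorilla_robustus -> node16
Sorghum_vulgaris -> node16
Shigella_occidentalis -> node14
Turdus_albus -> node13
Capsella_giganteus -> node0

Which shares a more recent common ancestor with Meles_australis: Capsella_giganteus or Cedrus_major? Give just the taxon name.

The MRCA of Meles_australis and Cedrus_major subtends (((Yersinia_maculatus,Avena_albus),(Hordeum_bicolor,(Cedrus_major,Cercopithecus_giganteus))),(Pinus_sylvestris,(Microtus_elegans,(Cavia_vulgaris,Meles_australis)))) (9 taxa).
The MRCA of Meles_australis and Capsella_giganteus is the root, subtending the entire tree (18 taxa).
The first is nested inside the second, so Meles_australis shares a more recent common ancestor with Cedrus_major.

Cedrus_major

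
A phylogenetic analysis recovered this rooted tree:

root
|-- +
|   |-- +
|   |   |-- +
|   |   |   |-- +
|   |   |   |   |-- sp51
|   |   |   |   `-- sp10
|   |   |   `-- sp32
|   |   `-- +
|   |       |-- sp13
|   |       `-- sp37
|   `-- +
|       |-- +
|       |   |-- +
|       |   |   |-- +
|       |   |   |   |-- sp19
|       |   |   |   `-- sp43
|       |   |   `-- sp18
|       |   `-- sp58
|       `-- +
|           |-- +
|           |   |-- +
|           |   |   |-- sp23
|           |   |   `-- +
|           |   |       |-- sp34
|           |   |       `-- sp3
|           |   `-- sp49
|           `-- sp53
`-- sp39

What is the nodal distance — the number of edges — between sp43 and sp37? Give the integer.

8

The MRCA of sp43 and sp37 is the node subtending ((((sp51,sp10),sp32),(sp13,sp37)),((((sp19,sp43),sp18),sp58),(((sp23,(sp34,sp3)),sp49),sp53))).
From sp43 up to that node: 5 branches. From sp37 up to the same node: 3 branches. Total: 5 + 3 = 8.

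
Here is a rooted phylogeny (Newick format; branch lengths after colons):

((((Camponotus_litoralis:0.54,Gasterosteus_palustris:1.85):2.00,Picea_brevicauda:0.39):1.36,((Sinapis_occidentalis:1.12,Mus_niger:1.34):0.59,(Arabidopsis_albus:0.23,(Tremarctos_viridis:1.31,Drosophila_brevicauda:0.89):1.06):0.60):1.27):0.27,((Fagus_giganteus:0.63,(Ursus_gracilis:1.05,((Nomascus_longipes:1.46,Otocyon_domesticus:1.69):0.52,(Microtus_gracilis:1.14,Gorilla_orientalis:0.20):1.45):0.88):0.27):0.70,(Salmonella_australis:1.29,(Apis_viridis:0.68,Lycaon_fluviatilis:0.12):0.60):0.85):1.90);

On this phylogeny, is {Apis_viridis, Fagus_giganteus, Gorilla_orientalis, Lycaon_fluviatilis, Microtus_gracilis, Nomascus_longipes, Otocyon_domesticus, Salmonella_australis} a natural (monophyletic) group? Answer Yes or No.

No

The MRCA of the listed taxa subtends ((Fagus_giganteus,(Ursus_gracilis,((Nomascus_longipes,Otocyon_domesticus),(Microtus_gracilis,Gorilla_orientalis)))),(Salmonella_australis,(Apis_viridis,Lycaon_fluviatilis))).
That clade also contains Ursus_gracilis, which is not in the proposed group, so the group is not monophyletic.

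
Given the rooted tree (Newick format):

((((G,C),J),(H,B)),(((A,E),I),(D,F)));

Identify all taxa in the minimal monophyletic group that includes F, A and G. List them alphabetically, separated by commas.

A, B, C, D, E, F, G, H, I, J

Tracing F: it sits inside (D,F).
Tracing A: it sits inside (A,E).
Tracing G: it sits inside (G,C).
The smallest clade enclosing all 3 is the whole tree (their MRCA is the root), so the answer is all 10 tips in alphabetical order.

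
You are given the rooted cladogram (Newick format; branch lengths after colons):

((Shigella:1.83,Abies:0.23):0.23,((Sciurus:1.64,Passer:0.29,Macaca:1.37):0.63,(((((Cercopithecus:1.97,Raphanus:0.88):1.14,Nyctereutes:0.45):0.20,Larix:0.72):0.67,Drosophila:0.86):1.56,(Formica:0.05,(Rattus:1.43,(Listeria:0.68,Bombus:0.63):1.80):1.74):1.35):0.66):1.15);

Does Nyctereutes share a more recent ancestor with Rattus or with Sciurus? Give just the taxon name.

The MRCA of Nyctereutes and Rattus subtends (((((Cercopithecus,Raphanus),Nyctereutes),Larix),Drosophila),(Formica,(Rattus,(Listeria,Bombus)))) (9 taxa).
The MRCA of Nyctereutes and Sciurus subtends ((Sciurus,Passer,Macaca),(((((Cercopithecus,Raphanus),Nyctereutes),Larix),Drosophila),(Formica,(Rattus,(Listeria,Bombus))))) (12 taxa).
The first is nested inside the second, so Nyctereutes shares a more recent common ancestor with Rattus.

Rattus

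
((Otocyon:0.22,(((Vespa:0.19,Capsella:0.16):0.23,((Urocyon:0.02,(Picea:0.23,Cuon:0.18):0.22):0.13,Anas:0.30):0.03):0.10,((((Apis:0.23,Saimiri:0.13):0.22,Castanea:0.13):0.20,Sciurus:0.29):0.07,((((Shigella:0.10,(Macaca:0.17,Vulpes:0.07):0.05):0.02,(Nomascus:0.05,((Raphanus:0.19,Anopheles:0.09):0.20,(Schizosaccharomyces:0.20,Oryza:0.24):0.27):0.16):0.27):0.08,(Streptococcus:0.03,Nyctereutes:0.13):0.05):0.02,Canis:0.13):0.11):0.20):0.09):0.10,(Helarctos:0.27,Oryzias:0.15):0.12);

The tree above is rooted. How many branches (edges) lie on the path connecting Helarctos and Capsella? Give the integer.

The MRCA of Helarctos and Capsella is the root of the tree.
From Helarctos up to that node: 2 branches. From Capsella up to the same node: 5 branches. Total: 2 + 5 = 7.

7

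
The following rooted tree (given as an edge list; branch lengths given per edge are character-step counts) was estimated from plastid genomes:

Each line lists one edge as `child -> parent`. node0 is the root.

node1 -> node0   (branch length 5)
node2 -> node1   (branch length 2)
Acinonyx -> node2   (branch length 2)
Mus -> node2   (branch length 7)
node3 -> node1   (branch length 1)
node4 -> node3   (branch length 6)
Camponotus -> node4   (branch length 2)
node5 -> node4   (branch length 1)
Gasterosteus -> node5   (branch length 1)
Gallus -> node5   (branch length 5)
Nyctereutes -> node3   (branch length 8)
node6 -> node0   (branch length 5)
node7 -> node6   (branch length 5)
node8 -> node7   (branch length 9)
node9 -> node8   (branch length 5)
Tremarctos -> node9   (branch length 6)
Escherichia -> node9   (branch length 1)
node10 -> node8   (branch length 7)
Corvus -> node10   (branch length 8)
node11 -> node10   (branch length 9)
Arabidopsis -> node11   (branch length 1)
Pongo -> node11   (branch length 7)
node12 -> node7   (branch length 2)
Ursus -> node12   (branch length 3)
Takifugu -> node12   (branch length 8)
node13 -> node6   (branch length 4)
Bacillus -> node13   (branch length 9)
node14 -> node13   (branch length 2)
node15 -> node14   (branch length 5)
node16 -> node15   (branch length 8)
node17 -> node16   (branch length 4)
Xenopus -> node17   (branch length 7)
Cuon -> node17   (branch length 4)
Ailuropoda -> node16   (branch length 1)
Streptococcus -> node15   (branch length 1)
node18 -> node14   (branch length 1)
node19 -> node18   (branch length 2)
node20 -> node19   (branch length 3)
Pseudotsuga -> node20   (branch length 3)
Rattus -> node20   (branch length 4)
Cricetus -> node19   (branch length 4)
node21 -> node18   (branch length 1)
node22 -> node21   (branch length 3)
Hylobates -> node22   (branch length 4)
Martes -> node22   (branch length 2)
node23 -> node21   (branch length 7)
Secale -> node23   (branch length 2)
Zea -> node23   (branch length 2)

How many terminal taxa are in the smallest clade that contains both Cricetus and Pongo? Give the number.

19

The MRCA of Cricetus and Pongo is the node subtending ((((Tremarctos,Escherichia),(Corvus,(Arabidopsis,Pongo))),(Ursus,Takifugu)),(Bacillus,((((Xenopus,Cuon),Ailuropoda),Streptococcus),(((Pseudotsuga,Rattus),Cricetus),((Hylobates,Martes),(Secale,Zea)))))).
That clade contains 19 terminal taxa: Ailuropoda, Arabidopsis, Bacillus, Corvus, Cricetus, Cuon, Escherichia, Hylobates, Martes, Pongo, Pseudotsuga, Rattus, Secale, Streptococcus, Takifugu, Tremarctos, Ursus, Xenopus, Zea.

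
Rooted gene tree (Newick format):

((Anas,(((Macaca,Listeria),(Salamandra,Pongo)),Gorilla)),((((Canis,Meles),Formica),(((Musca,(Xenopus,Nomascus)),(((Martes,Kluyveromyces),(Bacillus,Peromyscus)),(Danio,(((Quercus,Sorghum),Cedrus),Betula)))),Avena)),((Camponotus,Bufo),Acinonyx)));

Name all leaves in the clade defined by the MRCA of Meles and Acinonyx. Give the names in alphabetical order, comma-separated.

Tracing Meles: it sits inside (Canis,Meles).
Tracing Acinonyx: it sits inside ((Camponotus,Bufo),Acinonyx).
The smallest clade enclosing both is ((((Canis,Meles),Formica),(((Musca,(Xenopus,Nomascus)),(((Martes,Kluyveromyces),(Bacillus,Peromyscus)),(Danio,(((Quercus,Sorghum),Cedrus),Betula)))),Avena)),((Camponotus,Bufo),Acinonyx)); the answer is its 19 terminal taxa in alphabetical order.

Acinonyx, Avena, Bacillus, Betula, Bufo, Camponotus, Canis, Cedrus, Danio, Formica, Kluyveromyces, Martes, Meles, Musca, Nomascus, Peromyscus, Quercus, Sorghum, Xenopus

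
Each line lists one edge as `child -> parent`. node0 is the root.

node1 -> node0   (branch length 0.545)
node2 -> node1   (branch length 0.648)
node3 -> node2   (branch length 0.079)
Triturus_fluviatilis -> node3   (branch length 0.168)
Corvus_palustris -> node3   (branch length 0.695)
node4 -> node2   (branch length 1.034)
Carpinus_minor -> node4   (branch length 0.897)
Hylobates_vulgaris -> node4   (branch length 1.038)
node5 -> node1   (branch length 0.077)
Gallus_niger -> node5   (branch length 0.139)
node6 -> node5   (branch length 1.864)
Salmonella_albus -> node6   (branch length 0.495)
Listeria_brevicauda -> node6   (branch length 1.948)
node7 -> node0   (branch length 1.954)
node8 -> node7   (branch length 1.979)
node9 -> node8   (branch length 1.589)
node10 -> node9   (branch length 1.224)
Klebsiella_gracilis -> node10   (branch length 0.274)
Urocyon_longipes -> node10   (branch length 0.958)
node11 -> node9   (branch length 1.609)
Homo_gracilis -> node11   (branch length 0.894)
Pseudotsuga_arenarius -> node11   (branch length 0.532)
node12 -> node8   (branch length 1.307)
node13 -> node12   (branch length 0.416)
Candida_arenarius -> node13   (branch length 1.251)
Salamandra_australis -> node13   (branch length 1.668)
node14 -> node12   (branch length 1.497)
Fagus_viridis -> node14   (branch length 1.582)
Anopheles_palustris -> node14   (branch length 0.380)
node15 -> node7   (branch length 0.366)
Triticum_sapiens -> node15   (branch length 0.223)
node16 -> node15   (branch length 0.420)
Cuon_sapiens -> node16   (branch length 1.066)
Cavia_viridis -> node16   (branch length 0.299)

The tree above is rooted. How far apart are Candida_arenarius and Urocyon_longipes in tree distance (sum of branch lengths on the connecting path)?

The path runs Candida_arenarius → … → MRCA → … → Urocyon_longipes; the MRCA is the node subtending (((Klebsiella_gracilis,Urocyon_longipes),(Homo_gracilis,Pseudotsuga_arenarius)),((Candida_arenarius,Salamandra_australis),(Fagus_viridis,Anopheles_palustris))).
Branch lengths along that path: 1.251 + 0.416 + 1.307 + 1.589 + 1.224 + 0.958 = 6.745.

6.745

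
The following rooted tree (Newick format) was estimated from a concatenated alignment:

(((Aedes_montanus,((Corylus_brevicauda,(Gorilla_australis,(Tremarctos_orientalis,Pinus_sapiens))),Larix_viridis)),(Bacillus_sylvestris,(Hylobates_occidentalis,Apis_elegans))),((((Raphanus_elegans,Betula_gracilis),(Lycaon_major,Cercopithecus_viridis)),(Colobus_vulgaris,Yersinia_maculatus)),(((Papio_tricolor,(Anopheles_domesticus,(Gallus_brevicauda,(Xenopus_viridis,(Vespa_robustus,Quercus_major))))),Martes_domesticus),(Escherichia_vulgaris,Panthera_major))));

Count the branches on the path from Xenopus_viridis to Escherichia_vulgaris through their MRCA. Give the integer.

8

The MRCA of Xenopus_viridis and Escherichia_vulgaris is the node subtending (((Papio_tricolor,(Anopheles_domesticus,(Gallus_brevicauda,(Xenopus_viridis,(Vespa_robustus,Quercus_major))))),Martes_domesticus),(Escherichia_vulgaris,Panthera_major)).
From Xenopus_viridis up to that node: 6 branches. From Escherichia_vulgaris up to the same node: 2 branches. Total: 6 + 2 = 8.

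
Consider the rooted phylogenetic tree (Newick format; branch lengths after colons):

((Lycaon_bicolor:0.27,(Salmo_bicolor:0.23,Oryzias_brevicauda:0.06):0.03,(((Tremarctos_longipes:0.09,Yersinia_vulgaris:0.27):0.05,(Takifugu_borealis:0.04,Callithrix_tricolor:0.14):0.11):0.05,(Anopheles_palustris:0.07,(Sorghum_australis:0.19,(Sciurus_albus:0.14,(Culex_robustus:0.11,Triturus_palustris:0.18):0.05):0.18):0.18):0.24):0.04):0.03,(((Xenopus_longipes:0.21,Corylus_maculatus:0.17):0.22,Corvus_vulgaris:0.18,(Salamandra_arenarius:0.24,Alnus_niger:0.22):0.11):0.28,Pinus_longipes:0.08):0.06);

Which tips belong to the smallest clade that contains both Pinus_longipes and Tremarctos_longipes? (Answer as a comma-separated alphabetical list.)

Tracing Pinus_longipes: it sits inside (((Xenopus_longipes,Corylus_maculatus),Corvus_vulgaris,(Salamandra_arenarius,Alnus_niger)),Pinus_longipes).
Tracing Tremarctos_longipes: it sits inside (Tremarctos_longipes,Yersinia_vulgaris).
The smallest clade enclosing both is the whole tree (their MRCA is the root), so the answer is all 18 tips in alphabetical order.

Alnus_niger, Anopheles_palustris, Callithrix_tricolor, Corvus_vulgaris, Corylus_maculatus, Culex_robustus, Lycaon_bicolor, Oryzias_brevicauda, Pinus_longipes, Salamandra_arenarius, Salmo_bicolor, Sciurus_albus, Sorghum_australis, Takifugu_borealis, Tremarctos_longipes, Triturus_palustris, Xenopus_longipes, Yersinia_vulgaris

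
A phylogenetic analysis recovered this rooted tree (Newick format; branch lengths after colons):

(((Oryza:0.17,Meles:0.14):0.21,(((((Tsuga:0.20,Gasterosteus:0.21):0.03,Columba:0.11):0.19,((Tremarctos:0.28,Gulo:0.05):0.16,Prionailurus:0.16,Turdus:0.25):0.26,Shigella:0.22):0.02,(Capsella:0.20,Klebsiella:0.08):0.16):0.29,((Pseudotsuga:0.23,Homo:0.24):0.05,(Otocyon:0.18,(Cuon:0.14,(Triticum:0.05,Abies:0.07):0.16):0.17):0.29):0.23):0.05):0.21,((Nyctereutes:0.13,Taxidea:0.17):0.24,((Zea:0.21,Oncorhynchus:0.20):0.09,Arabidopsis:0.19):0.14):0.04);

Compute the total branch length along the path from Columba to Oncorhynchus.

The path runs Columba → … → MRCA → … → Oncorhynchus; the MRCA is the root of the tree.
Branch lengths along that path: 0.11 + 0.19 + 0.02 + 0.29 + 0.05 + 0.21 + 0.04 + 0.14 + 0.09 + 0.20 = 1.34.

1.34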